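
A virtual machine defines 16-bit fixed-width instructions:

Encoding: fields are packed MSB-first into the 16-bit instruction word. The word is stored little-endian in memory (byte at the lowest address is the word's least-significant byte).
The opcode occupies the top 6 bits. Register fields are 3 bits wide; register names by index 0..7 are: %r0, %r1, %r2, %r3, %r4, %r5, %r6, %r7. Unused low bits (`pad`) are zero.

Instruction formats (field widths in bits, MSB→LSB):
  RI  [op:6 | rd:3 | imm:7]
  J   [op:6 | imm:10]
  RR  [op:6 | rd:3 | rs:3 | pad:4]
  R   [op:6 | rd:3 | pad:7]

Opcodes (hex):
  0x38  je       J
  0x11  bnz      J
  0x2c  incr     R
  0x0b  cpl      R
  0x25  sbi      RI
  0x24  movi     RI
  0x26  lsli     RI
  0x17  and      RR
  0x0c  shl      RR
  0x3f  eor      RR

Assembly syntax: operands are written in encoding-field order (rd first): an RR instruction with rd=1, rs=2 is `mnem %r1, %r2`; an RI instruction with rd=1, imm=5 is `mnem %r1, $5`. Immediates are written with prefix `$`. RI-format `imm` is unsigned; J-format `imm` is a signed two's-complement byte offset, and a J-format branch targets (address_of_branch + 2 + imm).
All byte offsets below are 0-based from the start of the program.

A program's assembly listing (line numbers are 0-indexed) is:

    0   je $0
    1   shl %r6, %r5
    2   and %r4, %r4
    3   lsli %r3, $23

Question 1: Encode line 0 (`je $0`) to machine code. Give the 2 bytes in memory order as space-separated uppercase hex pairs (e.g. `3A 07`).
00 E0

line 0 (je): pack op=0x38:6|imm=0:10 = 0xe000; little→ 00 e0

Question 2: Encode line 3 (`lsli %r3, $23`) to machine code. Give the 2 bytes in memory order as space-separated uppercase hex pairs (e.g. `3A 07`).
L3: lsli op=0x26:6|rd=3:3|imm=23:7 ⇒ 0x9997 ⇒ little 97 99

97 99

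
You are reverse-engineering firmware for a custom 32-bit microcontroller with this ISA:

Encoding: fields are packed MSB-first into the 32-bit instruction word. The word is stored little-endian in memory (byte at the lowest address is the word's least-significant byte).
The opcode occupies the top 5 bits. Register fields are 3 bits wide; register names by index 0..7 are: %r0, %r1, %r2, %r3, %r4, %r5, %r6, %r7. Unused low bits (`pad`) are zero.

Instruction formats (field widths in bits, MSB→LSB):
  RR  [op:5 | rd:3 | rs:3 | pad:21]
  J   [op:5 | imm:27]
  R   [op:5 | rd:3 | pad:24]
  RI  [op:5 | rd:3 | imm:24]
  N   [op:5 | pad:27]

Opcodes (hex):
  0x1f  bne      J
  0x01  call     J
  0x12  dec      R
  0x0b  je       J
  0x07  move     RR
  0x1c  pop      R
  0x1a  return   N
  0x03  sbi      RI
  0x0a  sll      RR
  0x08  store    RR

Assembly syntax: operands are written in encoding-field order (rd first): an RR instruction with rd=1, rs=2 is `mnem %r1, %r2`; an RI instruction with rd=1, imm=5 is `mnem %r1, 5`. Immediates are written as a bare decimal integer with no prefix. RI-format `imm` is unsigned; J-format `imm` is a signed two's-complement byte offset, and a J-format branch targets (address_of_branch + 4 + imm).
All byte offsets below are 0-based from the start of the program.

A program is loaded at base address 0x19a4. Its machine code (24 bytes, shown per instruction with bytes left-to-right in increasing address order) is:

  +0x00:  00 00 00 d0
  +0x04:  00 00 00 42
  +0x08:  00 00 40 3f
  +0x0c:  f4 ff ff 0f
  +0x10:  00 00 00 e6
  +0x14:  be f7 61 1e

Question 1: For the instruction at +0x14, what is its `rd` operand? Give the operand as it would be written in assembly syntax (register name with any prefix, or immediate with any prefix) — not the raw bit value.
%r6

off 0x14: read be f7 61 1e as little → 0x1e61f7be
  op=0x1e61f7be>>27=0x3 ⇒ sbi (RI)
  [26:24] rd=6 = %r6
  [23:0] imm=6420414 = 6420414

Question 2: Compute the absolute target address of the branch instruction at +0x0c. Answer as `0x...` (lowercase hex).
0x19a8

@+0c  little-endian(f4 ff ff 0f) = 0x0ffffff4
  op=0x0ffffff4>>27=0x1 ⇒ call (J)
  imm@[26:0]=0x7fffff4 (s27→-12) ⇒ -12
  target = base 0x19a4 + off 0x0c + 4 + imm -12 = 0x19a8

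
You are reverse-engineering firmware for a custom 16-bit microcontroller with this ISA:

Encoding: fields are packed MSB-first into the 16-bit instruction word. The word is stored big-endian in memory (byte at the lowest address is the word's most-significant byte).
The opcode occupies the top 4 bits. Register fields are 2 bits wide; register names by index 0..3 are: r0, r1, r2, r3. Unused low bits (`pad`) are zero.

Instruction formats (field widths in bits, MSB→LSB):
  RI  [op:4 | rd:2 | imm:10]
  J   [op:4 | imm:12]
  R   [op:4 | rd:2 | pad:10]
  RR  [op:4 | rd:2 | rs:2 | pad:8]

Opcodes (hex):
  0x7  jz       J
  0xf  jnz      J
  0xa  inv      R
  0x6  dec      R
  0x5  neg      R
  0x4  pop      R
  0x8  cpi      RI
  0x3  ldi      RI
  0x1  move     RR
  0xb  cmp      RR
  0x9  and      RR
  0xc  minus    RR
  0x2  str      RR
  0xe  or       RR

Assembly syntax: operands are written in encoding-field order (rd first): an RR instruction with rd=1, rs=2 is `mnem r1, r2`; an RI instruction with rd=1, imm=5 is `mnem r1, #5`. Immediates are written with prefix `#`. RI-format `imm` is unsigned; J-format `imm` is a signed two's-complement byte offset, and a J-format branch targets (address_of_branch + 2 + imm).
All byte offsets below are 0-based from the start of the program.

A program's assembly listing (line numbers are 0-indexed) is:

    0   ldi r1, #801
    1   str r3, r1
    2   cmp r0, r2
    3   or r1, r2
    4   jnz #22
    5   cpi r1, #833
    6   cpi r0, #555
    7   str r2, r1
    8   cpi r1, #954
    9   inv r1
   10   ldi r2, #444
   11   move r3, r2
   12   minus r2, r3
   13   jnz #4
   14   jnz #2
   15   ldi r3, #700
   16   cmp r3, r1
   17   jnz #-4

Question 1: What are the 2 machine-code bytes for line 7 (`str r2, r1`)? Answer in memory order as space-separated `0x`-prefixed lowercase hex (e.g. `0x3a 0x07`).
L7: str op=0x2:4|rd=2:2|rs=1:2|pad=0:8 ⇒ 0x2900 ⇒ big 29 00

0x29 0x00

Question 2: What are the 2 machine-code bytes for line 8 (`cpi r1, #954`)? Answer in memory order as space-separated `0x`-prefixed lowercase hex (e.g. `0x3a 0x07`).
8. cpi fields op=0x8:4|rd=1:2|imm=954:10 → word 87bah → 87 ba

0x87 0xba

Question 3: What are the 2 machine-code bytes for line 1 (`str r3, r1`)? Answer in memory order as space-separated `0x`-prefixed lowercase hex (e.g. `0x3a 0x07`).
0x2d 0x00

L1: str op=0x2:4|rd=3:2|rs=1:2|pad=0:8 ⇒ 0x2d00 ⇒ big 2d 00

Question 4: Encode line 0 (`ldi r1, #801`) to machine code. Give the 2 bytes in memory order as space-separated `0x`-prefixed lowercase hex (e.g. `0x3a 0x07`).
0x37 0x21

L0: ldi op=0x3:4|rd=1:2|imm=801:10 ⇒ 0x3721 ⇒ big 37 21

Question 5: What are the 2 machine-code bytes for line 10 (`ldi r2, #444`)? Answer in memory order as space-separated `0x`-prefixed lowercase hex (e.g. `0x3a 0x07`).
0x39 0xbc

line 10 (ldi): pack op=0x3:4|rd=2:2|imm=444:10 = 0x39bc; big→ 39 bc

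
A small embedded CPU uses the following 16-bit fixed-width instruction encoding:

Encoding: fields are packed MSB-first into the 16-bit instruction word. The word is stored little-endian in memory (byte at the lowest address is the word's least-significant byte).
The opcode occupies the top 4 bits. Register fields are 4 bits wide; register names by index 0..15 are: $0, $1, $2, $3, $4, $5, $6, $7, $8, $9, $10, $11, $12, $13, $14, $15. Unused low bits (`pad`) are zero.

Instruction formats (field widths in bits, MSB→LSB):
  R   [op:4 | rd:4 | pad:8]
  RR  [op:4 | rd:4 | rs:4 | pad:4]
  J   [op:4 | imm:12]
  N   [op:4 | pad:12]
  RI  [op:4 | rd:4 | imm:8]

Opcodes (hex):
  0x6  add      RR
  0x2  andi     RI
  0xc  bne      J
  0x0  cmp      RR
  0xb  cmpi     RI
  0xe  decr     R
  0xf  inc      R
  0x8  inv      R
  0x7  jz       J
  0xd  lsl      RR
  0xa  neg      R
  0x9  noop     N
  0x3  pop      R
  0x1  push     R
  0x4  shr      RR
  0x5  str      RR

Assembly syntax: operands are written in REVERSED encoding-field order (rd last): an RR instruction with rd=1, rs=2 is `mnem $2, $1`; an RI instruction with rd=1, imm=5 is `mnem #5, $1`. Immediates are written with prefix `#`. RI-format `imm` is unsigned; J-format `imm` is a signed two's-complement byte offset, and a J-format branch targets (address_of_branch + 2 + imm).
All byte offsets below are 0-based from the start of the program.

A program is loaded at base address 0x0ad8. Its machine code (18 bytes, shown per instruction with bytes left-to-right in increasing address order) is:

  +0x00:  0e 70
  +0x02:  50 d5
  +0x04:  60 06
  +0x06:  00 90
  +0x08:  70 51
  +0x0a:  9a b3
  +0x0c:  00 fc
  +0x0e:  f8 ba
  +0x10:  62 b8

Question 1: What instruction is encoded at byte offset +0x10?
cmpi #98, $8

+0x10: 62 b8 ⇒ word 0xb862 (little)
  top 4b → 0xb → cmpi [RI]
  [11:8] rd=8 = $8
  [7:0] imm=98 = #98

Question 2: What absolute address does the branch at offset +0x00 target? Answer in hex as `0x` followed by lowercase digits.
@+00  little-endian(0e 70) = 0x700e
  op=0x700e>>12=0x7 ⇒ jz (J)
  imm: (w>>0)&0xfff=0xe → #14
  target = base 0x0ad8 + off 0x00 + 2 + imm 14 = 0x0ae8

0x0ae8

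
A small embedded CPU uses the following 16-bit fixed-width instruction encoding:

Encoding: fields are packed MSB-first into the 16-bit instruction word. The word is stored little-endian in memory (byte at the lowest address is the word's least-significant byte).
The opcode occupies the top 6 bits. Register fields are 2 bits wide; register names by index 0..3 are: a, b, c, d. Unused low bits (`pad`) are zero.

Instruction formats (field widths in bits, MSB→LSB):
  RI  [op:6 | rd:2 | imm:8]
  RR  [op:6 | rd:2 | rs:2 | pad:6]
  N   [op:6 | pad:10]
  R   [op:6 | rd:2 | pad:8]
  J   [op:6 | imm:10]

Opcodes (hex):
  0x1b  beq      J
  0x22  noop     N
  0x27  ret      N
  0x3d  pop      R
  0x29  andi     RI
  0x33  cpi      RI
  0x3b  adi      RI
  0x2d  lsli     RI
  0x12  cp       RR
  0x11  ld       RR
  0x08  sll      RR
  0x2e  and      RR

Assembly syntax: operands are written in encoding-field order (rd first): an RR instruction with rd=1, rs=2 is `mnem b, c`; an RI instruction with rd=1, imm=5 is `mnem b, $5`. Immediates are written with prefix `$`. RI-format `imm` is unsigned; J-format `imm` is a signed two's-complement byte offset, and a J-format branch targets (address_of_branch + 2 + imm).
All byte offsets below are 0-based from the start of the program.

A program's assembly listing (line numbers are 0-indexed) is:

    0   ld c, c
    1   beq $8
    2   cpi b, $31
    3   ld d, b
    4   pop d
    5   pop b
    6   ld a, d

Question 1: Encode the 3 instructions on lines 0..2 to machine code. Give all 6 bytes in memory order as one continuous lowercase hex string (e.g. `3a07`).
8046086c1fcd

0. ld fields op=0x11:6|rd=2:2|rs=2:2|pad=0:6 → word 4680h → 80 46
1. beq fields op=0x1b:6|imm=8:10 → word 6c08h → 08 6c
2. cpi fields op=0x33:6|rd=1:2|imm=31:8 → word cd1fh → 1f cd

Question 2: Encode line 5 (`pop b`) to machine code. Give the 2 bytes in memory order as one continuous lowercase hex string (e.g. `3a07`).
L5: pop op=0x3d:6|rd=1:2|pad=0:8 ⇒ 0xf500 ⇒ little 00 f5

00f5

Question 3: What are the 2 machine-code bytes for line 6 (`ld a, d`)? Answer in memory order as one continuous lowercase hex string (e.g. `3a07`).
c044

line 6 (ld): pack op=0x11:6|rd=0:2|rs=3:2|pad=0:6 = 0x44c0; little→ c0 44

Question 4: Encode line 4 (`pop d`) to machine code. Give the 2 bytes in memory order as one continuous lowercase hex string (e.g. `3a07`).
00f7

line 4 (pop): pack op=0x3d:6|rd=3:2|pad=0:8 = 0xf700; little→ 00 f7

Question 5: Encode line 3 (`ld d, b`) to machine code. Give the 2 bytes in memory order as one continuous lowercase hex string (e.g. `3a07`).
4047

3. ld fields op=0x11:6|rd=3:2|rs=1:2|pad=0:6 → word 4740h → 40 47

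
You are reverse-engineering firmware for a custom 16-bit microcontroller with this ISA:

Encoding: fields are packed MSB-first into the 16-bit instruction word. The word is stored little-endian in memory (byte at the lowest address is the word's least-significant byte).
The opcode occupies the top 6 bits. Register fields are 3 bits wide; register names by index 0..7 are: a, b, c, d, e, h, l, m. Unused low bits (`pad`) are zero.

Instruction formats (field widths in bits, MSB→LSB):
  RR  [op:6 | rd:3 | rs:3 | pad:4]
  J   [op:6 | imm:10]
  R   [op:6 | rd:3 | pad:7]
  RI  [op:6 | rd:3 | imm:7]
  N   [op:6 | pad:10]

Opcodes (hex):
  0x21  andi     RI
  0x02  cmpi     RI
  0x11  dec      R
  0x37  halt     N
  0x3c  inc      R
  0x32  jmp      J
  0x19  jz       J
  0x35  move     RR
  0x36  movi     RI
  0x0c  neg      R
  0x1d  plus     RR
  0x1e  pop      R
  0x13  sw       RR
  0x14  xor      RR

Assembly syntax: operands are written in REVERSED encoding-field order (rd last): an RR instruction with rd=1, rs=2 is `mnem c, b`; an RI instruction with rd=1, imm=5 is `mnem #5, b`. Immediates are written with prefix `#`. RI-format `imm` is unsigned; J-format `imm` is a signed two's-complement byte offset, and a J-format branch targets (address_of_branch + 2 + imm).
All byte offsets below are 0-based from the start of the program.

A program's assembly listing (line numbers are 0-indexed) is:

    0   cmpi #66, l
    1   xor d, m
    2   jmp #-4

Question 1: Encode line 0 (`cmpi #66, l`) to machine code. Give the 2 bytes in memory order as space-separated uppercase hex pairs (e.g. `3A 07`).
42 0B

0. cmpi fields op=0x2:6|rd=6:3|imm=66:7 → word 0b42h → 42 0b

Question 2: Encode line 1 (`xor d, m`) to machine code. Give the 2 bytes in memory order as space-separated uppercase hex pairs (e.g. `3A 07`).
B0 53

line 1 (xor): pack op=0x14:6|rd=7:3|rs=3:3|pad=0:4 = 0x53b0; little→ b0 53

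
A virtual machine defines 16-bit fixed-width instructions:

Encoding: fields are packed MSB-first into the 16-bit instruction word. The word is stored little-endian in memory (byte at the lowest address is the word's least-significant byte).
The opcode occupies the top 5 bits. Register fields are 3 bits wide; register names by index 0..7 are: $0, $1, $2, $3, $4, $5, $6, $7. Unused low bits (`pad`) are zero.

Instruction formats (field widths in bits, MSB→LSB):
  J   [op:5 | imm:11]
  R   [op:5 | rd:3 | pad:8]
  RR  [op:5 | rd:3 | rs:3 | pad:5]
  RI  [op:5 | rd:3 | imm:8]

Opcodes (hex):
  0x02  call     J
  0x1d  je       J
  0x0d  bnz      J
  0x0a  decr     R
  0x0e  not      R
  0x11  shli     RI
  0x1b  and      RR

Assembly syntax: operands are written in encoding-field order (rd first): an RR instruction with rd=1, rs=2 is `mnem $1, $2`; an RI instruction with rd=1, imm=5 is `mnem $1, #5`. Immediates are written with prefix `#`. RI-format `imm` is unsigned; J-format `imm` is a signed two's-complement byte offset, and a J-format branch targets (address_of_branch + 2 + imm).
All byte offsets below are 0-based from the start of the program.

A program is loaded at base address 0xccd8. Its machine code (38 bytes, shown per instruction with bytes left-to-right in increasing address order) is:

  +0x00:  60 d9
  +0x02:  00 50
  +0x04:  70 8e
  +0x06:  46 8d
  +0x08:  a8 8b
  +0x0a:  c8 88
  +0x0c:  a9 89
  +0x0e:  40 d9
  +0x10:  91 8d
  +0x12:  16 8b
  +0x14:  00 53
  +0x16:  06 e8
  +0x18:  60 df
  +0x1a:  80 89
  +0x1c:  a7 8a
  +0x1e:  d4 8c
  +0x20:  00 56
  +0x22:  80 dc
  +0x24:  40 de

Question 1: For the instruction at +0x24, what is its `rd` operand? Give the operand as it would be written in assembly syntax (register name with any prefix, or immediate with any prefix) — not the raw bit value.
@+24  little-endian(40 de) = 0xde40
  top 5b → 0x1b → and [RR]
  [10:8] rd=6 = $6
  [7:5] rs=2 = $2

$6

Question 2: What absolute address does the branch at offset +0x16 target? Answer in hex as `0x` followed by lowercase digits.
@+16  little-endian(06 e8) = 0xe806
  op=0xe806>>11=0x1d ⇒ je (J)
  imm@[10:0]=0x6 ⇒ #6
  target = base 0xccd8 + off 0x16 + 2 + imm 6 = 0xccf6

0xccf6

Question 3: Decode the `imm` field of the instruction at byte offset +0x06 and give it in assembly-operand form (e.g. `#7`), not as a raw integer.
#70

[06] 46 8d → 0x8d46
  opcode bits[15:11]=0x11: shli/RI
  rd: (w>>8)&0x7=0x5 → $5
  imm: (w>>0)&0xff=0x46 → #70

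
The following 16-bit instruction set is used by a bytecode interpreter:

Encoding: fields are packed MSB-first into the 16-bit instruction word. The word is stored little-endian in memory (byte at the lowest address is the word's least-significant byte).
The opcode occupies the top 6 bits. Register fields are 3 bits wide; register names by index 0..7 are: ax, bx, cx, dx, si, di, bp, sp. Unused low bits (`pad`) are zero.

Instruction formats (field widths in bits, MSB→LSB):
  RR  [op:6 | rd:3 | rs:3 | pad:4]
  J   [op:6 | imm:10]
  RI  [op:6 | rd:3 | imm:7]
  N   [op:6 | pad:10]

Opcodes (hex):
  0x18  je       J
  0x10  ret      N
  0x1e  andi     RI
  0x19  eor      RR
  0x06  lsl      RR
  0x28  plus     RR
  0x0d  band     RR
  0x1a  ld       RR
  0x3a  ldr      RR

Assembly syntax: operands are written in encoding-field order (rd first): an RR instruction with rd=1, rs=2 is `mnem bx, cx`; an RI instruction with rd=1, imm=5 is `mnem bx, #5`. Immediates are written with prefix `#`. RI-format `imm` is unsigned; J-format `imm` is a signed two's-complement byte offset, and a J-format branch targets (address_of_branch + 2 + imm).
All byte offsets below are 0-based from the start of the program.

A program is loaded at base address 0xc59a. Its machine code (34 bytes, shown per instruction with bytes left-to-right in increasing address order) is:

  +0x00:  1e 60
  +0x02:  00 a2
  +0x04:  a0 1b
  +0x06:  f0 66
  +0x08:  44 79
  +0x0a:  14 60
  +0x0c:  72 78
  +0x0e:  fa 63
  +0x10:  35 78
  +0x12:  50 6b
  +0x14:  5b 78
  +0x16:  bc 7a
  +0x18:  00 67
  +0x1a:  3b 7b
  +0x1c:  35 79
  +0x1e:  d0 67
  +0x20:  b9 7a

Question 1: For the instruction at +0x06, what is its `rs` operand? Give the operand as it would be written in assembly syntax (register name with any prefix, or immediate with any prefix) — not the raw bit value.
off 0x06: read f0 66 as little → 0x66f0
  top 6b → 0x19 → eor [RR]
  rd: (w>>7)&0x7=0x5 → di
  rs: (w>>4)&0x7=0x7 → sp

sp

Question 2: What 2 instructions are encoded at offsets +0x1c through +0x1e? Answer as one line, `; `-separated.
@+1c  little-endian(35 79) = 0x7935
  top 6b → 0x1e → andi [RI]
  rd@[9:7]=0x2 ⇒ cx
  imm@[6:0]=0x35 ⇒ #53
@+1e  little-endian(d0 67) = 0x67d0
  top 6b → 0x19 → eor [RR]
  rd@[9:7]=0x7 ⇒ sp
  rs@[6:4]=0x5 ⇒ di

andi cx, #53; eor sp, di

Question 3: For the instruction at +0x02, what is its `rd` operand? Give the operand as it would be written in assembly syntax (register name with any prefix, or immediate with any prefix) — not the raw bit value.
si

+0x02: 00 a2 ⇒ word 0xa200 (little)
  opcode bits[15:10]=0x28: plus/RR
  rd@[9:7]=0x4 ⇒ si
  rs@[6:4]=0x0 ⇒ ax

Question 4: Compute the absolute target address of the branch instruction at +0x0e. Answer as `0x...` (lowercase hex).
@+0e  little-endian(fa 63) = 0x63fa
  op=0x63fa>>10=0x18 ⇒ je (J)
  [9:0] imm=1018 (s10→-6) = #-6
  target = base 0xc59a + off 0x0e + 2 + imm -6 = 0xc5a4

0xc5a4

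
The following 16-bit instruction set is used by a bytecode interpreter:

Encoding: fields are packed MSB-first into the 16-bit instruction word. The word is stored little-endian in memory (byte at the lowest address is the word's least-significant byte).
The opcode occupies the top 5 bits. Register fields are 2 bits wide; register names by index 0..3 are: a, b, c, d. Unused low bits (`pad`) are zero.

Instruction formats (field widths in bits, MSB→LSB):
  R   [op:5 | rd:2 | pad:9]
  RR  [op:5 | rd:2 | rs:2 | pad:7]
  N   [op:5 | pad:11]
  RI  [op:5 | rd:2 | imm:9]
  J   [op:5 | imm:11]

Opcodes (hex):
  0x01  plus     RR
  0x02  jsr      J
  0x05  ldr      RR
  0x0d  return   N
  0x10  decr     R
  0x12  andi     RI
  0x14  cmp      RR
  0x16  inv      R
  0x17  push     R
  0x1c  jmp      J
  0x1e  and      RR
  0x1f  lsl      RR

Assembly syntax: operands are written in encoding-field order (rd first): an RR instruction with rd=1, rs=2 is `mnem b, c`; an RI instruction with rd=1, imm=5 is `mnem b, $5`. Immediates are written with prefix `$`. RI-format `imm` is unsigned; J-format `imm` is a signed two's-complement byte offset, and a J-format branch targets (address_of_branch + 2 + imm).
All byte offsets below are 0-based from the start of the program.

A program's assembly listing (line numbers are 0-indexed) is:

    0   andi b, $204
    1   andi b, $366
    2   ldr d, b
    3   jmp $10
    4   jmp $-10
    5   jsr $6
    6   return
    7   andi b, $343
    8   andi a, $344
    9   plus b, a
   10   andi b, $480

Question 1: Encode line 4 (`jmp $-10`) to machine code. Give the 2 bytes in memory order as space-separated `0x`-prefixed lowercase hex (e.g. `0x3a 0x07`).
line 4 (jmp): pack op=0x1c:5|imm=-10:11 = 0xe7f6; little→ f6 e7

0xf6 0xe7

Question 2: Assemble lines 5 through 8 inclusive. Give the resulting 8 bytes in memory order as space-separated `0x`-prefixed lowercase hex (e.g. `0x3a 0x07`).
5. jsr fields op=0x2:5|imm=6:11 → word 1006h → 06 10
6. return fields op=0xd:5|pad=0:11 → word 6800h → 00 68
7. andi fields op=0x12:5|rd=1:2|imm=343:9 → word 9357h → 57 93
8. andi fields op=0x12:5|rd=0:2|imm=344:9 → word 9158h → 58 91

0x06 0x10 0x00 0x68 0x57 0x93 0x58 0x91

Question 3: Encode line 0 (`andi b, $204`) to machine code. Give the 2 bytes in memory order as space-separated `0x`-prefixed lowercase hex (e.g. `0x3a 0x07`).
0xcc 0x92

line 0 (andi): pack op=0x12:5|rd=1:2|imm=204:9 = 0x92cc; little→ cc 92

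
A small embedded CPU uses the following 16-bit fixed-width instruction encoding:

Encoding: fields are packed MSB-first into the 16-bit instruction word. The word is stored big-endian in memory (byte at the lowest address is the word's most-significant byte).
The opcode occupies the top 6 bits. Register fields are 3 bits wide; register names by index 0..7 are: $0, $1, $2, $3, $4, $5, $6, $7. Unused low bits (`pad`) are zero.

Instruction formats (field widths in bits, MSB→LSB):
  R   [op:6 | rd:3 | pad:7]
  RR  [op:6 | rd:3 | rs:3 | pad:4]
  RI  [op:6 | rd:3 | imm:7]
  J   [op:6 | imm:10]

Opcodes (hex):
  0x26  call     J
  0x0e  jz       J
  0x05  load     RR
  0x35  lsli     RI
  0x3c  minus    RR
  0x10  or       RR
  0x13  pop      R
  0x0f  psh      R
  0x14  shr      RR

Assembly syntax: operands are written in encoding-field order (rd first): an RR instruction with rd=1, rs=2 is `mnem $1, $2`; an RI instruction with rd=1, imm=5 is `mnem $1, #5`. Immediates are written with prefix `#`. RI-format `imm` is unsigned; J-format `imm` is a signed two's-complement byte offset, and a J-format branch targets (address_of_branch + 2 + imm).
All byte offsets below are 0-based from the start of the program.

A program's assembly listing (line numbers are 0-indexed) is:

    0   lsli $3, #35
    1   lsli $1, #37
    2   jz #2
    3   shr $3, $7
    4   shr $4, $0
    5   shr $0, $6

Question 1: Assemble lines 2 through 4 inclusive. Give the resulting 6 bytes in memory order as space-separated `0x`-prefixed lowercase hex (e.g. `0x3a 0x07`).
line 2 (jz): pack op=0xe:6|imm=2:10 = 0x3802; big→ 38 02
line 3 (shr): pack op=0x14:6|rd=3:3|rs=7:3|pad=0:4 = 0x51f0; big→ 51 f0
line 4 (shr): pack op=0x14:6|rd=4:3|rs=0:3|pad=0:4 = 0x5200; big→ 52 00

0x38 0x02 0x51 0xf0 0x52 0x00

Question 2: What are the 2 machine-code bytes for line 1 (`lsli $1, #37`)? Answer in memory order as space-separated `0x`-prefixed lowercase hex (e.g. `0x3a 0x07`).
0xd4 0xa5

L1: lsli op=0x35:6|rd=1:3|imm=37:7 ⇒ 0xd4a5 ⇒ big d4 a5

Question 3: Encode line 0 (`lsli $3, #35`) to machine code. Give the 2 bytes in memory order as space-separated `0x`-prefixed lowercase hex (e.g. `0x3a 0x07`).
0xd5 0xa3

0. lsli fields op=0x35:6|rd=3:3|imm=35:7 → word d5a3h → d5 a3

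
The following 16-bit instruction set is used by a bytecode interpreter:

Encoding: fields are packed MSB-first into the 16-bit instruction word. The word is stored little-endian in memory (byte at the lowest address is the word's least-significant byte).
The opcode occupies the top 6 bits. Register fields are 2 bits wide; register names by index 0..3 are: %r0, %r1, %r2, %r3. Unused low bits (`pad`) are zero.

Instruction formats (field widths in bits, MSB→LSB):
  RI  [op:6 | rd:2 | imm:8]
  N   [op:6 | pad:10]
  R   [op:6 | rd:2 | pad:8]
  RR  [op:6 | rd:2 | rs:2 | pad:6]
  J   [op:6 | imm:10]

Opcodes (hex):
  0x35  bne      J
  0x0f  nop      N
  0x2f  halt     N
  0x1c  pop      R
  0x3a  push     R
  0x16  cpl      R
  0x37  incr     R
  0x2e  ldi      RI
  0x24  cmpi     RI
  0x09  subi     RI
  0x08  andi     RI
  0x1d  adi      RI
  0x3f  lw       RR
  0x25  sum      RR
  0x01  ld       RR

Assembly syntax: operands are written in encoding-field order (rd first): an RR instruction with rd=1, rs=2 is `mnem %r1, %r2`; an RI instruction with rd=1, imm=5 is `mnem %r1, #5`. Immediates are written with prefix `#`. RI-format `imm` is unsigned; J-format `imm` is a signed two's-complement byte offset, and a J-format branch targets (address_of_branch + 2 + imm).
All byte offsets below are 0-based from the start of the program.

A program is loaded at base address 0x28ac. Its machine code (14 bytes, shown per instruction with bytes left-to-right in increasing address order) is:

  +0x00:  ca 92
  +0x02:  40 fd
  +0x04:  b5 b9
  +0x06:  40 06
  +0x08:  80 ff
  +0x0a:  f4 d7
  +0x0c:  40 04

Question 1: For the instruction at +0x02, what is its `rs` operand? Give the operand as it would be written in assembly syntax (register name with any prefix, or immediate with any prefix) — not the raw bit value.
%r1

+0x02: 40 fd ⇒ word 0xfd40 (little)
  top 6b → 0x3f → lw [RR]
  [9:8] rd=1 = %r1
  [7:6] rs=1 = %r1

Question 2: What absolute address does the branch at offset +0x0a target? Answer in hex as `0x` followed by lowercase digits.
0x28ac

@+0a  little-endian(f4 d7) = 0xd7f4
  opcode bits[15:10]=0x35: bne/J
  [9:0] imm=1012 (s10→-12) = #-12
  target = base 0x28ac + off 0x0a + 2 + imm -12 = 0x28ac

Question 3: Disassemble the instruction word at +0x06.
ld %r2, %r1

off 0x06: read 40 06 as little → 0x0640
  top 6b → 0x1 → ld [RR]
  [9:8] rd=2 = %r2
  [7:6] rs=1 = %r1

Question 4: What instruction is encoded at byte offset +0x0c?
ld %r0, %r1

[0c] 40 04 → 0x0440
  top 6b → 0x1 → ld [RR]
  rd: (w>>8)&0x3=0x0 → %r0
  rs: (w>>6)&0x3=0x1 → %r1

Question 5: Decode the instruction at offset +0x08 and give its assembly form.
lw %r3, %r2

[08] 80 ff → 0xff80
  op=0xff80>>10=0x3f ⇒ lw (RR)
  rd: (w>>8)&0x3=0x3 → %r3
  rs: (w>>6)&0x3=0x2 → %r2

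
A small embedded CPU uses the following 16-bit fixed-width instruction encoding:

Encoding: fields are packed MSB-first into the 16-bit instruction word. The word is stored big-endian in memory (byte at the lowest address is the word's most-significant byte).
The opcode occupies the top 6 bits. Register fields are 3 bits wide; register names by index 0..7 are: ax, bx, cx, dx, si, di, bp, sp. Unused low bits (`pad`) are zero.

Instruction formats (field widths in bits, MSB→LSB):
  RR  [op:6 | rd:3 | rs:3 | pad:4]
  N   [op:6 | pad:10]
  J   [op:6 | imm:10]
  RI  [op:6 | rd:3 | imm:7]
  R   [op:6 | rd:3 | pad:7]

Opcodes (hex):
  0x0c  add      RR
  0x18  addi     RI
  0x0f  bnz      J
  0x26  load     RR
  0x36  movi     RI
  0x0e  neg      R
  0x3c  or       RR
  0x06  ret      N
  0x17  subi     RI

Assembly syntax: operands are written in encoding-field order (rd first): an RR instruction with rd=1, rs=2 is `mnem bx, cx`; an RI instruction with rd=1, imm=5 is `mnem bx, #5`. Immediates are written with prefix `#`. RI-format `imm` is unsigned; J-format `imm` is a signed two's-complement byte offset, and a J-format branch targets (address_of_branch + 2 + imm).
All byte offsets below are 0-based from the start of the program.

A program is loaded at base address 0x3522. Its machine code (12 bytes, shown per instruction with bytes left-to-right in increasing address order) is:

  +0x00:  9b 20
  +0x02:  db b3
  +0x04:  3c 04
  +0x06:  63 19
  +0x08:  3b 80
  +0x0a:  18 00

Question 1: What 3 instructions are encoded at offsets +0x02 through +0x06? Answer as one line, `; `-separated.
movi sp, #51; bnz #4; addi bp, #25

off 0x02: read db b3 as big → 0xdbb3
  opcode bits[15:10]=0x36: movi/RI
  rd@[9:7]=0x7 ⇒ sp
  imm@[6:0]=0x33 ⇒ #51
off 0x04: read 3c 04 as big → 0x3c04
  opcode bits[15:10]=0xf: bnz/J
  imm@[9:0]=0x4 ⇒ #4
off 0x06: read 63 19 as big → 0x6319
  opcode bits[15:10]=0x18: addi/RI
  rd@[9:7]=0x6 ⇒ bp
  imm@[6:0]=0x19 ⇒ #25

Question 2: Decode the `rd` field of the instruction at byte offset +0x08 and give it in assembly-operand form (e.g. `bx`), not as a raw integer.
sp

@+08  big-endian(3b 80) = 0x3b80
  top 6b → 0xe → neg [R]
  rd@[9:7]=0x7 ⇒ sp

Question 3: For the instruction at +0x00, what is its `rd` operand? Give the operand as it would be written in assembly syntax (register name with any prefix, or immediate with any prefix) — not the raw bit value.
bp

off 0x00: read 9b 20 as big → 0x9b20
  opcode bits[15:10]=0x26: load/RR
  rd: (w>>7)&0x7=0x6 → bp
  rs: (w>>4)&0x7=0x2 → cx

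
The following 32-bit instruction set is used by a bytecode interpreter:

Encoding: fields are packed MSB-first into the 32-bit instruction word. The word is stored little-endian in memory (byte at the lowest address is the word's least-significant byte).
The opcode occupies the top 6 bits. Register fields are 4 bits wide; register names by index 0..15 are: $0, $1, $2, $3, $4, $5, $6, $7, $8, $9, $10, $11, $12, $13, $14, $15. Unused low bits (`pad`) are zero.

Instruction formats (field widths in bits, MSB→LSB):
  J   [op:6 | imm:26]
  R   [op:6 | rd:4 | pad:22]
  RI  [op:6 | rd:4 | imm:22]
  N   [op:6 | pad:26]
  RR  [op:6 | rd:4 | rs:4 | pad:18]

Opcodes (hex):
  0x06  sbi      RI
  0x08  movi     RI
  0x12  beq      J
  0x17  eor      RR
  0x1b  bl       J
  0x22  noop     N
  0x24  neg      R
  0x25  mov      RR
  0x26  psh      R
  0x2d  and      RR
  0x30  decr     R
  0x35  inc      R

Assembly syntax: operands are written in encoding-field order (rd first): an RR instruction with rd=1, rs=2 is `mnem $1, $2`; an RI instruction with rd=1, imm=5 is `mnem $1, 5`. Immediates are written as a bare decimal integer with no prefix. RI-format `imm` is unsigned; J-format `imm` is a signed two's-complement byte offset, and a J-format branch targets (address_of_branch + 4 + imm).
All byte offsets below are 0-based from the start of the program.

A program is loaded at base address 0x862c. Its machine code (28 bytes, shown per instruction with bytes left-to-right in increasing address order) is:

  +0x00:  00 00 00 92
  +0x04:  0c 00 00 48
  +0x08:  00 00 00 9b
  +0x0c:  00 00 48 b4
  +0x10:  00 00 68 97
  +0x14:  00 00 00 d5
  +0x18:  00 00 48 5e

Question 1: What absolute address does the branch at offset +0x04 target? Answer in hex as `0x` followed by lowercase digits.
0x8640

@+04  little-endian(0c 00 00 48) = 0x4800000c
  top 6b → 0x12 → beq [J]
  [25:0] imm=12 = 12
  target = base 0x862c + off 0x04 + 4 + imm 12 = 0x8640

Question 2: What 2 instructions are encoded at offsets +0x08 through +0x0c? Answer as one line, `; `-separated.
psh $12; and $1, $2

[08] 00 00 00 9b → 0x9b000000
  top 6b → 0x26 → psh [R]
  [25:22] rd=12 = $12
[0c] 00 00 48 b4 → 0xb4480000
  top 6b → 0x2d → and [RR]
  [25:22] rd=1 = $1
  [21:18] rs=2 = $2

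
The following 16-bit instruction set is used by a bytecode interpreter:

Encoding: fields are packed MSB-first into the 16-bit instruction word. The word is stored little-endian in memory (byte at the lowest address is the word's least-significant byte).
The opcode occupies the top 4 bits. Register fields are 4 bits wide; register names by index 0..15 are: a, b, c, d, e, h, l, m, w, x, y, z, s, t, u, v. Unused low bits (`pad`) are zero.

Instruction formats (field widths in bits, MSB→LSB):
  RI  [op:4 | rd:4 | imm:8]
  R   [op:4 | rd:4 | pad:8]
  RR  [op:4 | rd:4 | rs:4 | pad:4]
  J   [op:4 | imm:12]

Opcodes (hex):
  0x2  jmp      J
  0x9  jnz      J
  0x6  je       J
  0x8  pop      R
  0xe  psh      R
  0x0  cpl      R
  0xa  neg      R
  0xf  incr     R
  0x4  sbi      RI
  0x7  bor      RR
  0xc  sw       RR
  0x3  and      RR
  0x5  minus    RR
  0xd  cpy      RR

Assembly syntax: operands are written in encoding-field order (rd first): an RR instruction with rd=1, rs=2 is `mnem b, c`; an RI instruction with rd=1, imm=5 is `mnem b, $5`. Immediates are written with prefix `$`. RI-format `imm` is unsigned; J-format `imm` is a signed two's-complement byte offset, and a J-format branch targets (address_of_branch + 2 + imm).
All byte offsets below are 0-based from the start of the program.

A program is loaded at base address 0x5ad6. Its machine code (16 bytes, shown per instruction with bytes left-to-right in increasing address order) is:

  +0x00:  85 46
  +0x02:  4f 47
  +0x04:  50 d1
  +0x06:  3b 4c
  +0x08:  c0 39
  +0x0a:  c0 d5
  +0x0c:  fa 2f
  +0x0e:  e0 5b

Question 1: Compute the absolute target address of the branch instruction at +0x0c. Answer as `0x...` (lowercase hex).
[0c] fa 2f → 0x2ffa
  op=0x2ffa>>12=0x2 ⇒ jmp (J)
  imm@[11:0]=0xffa (s12→-6) ⇒ $-6
  target = base 0x5ad6 + off 0x0c + 2 + imm -6 = 0x5ade

0x5ade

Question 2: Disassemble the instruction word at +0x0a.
off 0x0a: read c0 d5 as little → 0xd5c0
  top 4b → 0xd → cpy [RR]
  [11:8] rd=5 = h
  [7:4] rs=12 = s

cpy h, s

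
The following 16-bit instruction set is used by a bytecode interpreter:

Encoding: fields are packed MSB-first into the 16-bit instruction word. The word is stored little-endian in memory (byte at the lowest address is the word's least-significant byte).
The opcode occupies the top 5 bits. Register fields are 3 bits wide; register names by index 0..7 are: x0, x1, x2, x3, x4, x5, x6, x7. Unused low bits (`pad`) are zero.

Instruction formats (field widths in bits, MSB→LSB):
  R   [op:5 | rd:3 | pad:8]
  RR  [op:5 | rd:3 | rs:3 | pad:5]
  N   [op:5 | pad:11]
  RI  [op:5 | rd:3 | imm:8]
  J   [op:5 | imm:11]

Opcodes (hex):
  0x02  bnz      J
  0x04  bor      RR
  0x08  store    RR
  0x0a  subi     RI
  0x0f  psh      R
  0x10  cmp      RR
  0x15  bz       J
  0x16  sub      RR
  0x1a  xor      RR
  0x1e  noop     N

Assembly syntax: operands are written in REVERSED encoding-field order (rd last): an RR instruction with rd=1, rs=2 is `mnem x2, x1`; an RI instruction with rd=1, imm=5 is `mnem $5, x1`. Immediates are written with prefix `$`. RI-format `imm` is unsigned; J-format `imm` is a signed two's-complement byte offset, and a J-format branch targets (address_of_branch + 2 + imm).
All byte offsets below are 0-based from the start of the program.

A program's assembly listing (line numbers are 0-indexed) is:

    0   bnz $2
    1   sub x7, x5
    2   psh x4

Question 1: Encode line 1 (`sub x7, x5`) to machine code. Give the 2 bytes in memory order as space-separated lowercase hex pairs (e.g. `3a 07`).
L1: sub op=0x16:5|rd=5:3|rs=7:3|pad=0:5 ⇒ 0xb5e0 ⇒ little e0 b5

e0 b5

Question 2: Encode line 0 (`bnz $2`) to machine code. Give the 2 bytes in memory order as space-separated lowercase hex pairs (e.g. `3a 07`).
02 10

0. bnz fields op=0x2:5|imm=2:11 → word 1002h → 02 10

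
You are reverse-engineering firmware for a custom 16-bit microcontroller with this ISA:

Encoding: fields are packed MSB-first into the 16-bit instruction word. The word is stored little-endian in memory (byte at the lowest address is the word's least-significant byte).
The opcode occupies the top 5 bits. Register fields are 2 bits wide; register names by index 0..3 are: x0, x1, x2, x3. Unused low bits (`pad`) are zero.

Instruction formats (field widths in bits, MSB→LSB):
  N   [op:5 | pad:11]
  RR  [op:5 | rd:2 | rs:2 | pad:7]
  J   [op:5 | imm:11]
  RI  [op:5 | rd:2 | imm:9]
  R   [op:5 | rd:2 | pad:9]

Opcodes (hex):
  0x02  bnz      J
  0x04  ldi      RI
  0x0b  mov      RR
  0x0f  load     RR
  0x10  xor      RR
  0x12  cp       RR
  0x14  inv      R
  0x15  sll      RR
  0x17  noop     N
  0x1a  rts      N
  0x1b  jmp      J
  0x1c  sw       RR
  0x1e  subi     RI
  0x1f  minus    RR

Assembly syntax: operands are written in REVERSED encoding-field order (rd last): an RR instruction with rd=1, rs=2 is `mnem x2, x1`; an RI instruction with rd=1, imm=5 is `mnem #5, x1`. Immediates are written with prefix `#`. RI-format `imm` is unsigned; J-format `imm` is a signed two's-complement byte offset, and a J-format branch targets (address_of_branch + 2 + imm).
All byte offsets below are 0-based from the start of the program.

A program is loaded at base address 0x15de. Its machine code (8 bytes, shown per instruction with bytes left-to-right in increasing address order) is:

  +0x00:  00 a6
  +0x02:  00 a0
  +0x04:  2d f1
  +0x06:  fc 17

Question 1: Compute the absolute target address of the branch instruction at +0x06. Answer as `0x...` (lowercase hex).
0x15e2

[06] fc 17 → 0x17fc
  opcode bits[15:11]=0x2: bnz/J
  [10:0] imm=2044 (s11→-4) = #-4
  target = base 0x15de + off 0x06 + 2 + imm -4 = 0x15e2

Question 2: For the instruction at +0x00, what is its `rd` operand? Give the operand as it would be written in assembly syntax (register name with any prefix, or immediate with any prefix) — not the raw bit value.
off 0x00: read 00 a6 as little → 0xa600
  op=0xa600>>11=0x14 ⇒ inv (R)
  rd: (w>>9)&0x3=0x3 → x3

x3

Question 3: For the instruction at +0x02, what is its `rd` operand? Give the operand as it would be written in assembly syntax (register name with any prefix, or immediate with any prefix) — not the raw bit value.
x0

@+02  little-endian(00 a0) = 0xa000
  opcode bits[15:11]=0x14: inv/R
  [10:9] rd=0 = x0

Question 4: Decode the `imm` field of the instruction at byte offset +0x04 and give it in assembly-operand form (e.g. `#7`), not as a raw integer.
[04] 2d f1 → 0xf12d
  top 5b → 0x1e → subi [RI]
  rd: (w>>9)&0x3=0x0 → x0
  imm: (w>>0)&0x1ff=0x12d → #301

#301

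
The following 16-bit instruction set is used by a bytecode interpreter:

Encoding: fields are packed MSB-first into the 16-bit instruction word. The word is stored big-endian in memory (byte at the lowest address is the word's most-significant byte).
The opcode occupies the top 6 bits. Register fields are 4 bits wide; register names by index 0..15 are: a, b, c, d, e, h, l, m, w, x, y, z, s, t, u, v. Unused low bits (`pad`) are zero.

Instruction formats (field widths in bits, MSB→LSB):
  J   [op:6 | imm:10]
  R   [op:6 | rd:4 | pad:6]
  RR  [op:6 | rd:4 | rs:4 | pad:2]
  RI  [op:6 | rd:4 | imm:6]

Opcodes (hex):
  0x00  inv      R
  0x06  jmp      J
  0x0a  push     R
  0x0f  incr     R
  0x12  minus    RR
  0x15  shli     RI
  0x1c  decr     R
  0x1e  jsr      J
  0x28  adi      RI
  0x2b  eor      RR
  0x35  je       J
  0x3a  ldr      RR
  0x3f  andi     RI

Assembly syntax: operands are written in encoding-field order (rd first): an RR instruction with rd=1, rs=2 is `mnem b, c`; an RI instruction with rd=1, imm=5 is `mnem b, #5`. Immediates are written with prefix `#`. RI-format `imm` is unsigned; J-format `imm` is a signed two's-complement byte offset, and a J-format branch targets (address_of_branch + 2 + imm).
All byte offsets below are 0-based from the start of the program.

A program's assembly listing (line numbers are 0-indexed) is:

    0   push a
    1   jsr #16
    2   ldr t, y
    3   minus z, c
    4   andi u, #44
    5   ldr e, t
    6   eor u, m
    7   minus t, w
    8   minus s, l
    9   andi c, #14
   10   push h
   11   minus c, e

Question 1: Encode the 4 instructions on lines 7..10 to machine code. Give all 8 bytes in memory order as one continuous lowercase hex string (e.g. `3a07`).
4b604b18fc8e2940

7. minus fields op=0x12:6|rd=13:4|rs=8:4|pad=0:2 → word 4b60h → 4b 60
8. minus fields op=0x12:6|rd=12:4|rs=6:4|pad=0:2 → word 4b18h → 4b 18
9. andi fields op=0x3f:6|rd=2:4|imm=14:6 → word fc8eh → fc 8e
10. push fields op=0xa:6|rd=5:4|pad=0:6 → word 2940h → 29 40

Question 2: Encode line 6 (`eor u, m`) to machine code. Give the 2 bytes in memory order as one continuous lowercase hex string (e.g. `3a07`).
line 6 (eor): pack op=0x2b:6|rd=14:4|rs=7:4|pad=0:2 = 0xaf9c; big→ af 9c

af9c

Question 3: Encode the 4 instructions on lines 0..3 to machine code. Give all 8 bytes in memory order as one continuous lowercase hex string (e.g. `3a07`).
0. push fields op=0xa:6|rd=0:4|pad=0:6 → word 2800h → 28 00
1. jsr fields op=0x1e:6|imm=16:10 → word 7810h → 78 10
2. ldr fields op=0x3a:6|rd=13:4|rs=10:4|pad=0:2 → word eb68h → eb 68
3. minus fields op=0x12:6|rd=11:4|rs=2:4|pad=0:2 → word 4ac8h → 4a c8

28007810eb684ac8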